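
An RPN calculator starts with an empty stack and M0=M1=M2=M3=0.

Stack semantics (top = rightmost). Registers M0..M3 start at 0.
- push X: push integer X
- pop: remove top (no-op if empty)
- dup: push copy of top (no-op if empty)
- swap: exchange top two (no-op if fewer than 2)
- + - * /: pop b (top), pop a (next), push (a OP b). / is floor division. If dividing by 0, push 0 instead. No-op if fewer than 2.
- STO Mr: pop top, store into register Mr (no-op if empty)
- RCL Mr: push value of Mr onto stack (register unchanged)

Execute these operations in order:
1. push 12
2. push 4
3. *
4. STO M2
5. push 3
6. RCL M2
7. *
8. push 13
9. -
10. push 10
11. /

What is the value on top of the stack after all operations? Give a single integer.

Answer: 13

Derivation:
After op 1 (push 12): stack=[12] mem=[0,0,0,0]
After op 2 (push 4): stack=[12,4] mem=[0,0,0,0]
After op 3 (*): stack=[48] mem=[0,0,0,0]
After op 4 (STO M2): stack=[empty] mem=[0,0,48,0]
After op 5 (push 3): stack=[3] mem=[0,0,48,0]
After op 6 (RCL M2): stack=[3,48] mem=[0,0,48,0]
After op 7 (*): stack=[144] mem=[0,0,48,0]
After op 8 (push 13): stack=[144,13] mem=[0,0,48,0]
After op 9 (-): stack=[131] mem=[0,0,48,0]
After op 10 (push 10): stack=[131,10] mem=[0,0,48,0]
After op 11 (/): stack=[13] mem=[0,0,48,0]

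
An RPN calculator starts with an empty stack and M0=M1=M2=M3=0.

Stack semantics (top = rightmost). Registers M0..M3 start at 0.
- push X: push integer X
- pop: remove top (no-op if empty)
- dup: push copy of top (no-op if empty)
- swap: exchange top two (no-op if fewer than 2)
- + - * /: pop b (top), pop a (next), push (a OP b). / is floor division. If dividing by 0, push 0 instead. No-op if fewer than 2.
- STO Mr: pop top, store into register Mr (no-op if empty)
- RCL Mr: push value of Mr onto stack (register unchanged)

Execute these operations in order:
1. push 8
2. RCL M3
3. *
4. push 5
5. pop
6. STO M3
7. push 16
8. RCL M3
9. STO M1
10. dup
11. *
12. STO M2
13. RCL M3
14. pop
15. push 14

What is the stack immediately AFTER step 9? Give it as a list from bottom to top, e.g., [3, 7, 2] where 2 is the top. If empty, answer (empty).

After op 1 (push 8): stack=[8] mem=[0,0,0,0]
After op 2 (RCL M3): stack=[8,0] mem=[0,0,0,0]
After op 3 (*): stack=[0] mem=[0,0,0,0]
After op 4 (push 5): stack=[0,5] mem=[0,0,0,0]
After op 5 (pop): stack=[0] mem=[0,0,0,0]
After op 6 (STO M3): stack=[empty] mem=[0,0,0,0]
After op 7 (push 16): stack=[16] mem=[0,0,0,0]
After op 8 (RCL M3): stack=[16,0] mem=[0,0,0,0]
After op 9 (STO M1): stack=[16] mem=[0,0,0,0]

[16]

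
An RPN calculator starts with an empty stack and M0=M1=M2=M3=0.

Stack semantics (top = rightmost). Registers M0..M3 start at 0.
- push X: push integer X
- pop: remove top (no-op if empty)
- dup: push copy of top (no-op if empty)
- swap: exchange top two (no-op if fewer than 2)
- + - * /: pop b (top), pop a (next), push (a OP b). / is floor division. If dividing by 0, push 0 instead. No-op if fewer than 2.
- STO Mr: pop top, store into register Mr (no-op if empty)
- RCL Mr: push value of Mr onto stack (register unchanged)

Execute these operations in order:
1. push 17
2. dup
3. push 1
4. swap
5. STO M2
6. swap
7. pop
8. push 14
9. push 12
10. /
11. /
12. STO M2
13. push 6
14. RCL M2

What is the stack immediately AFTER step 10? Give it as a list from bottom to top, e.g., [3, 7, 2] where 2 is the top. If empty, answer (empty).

After op 1 (push 17): stack=[17] mem=[0,0,0,0]
After op 2 (dup): stack=[17,17] mem=[0,0,0,0]
After op 3 (push 1): stack=[17,17,1] mem=[0,0,0,0]
After op 4 (swap): stack=[17,1,17] mem=[0,0,0,0]
After op 5 (STO M2): stack=[17,1] mem=[0,0,17,0]
After op 6 (swap): stack=[1,17] mem=[0,0,17,0]
After op 7 (pop): stack=[1] mem=[0,0,17,0]
After op 8 (push 14): stack=[1,14] mem=[0,0,17,0]
After op 9 (push 12): stack=[1,14,12] mem=[0,0,17,0]
After op 10 (/): stack=[1,1] mem=[0,0,17,0]

[1, 1]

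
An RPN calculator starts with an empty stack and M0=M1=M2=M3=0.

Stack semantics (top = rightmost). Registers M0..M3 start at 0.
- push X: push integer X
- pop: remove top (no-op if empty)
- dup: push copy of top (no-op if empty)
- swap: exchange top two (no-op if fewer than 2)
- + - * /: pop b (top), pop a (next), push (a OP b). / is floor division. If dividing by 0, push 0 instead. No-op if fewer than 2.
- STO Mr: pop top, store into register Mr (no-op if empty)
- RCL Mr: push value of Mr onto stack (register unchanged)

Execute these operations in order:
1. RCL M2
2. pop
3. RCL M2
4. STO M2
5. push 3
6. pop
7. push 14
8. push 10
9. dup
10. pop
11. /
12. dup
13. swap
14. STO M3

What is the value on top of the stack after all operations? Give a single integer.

After op 1 (RCL M2): stack=[0] mem=[0,0,0,0]
After op 2 (pop): stack=[empty] mem=[0,0,0,0]
After op 3 (RCL M2): stack=[0] mem=[0,0,0,0]
After op 4 (STO M2): stack=[empty] mem=[0,0,0,0]
After op 5 (push 3): stack=[3] mem=[0,0,0,0]
After op 6 (pop): stack=[empty] mem=[0,0,0,0]
After op 7 (push 14): stack=[14] mem=[0,0,0,0]
After op 8 (push 10): stack=[14,10] mem=[0,0,0,0]
After op 9 (dup): stack=[14,10,10] mem=[0,0,0,0]
After op 10 (pop): stack=[14,10] mem=[0,0,0,0]
After op 11 (/): stack=[1] mem=[0,0,0,0]
After op 12 (dup): stack=[1,1] mem=[0,0,0,0]
After op 13 (swap): stack=[1,1] mem=[0,0,0,0]
After op 14 (STO M3): stack=[1] mem=[0,0,0,1]

Answer: 1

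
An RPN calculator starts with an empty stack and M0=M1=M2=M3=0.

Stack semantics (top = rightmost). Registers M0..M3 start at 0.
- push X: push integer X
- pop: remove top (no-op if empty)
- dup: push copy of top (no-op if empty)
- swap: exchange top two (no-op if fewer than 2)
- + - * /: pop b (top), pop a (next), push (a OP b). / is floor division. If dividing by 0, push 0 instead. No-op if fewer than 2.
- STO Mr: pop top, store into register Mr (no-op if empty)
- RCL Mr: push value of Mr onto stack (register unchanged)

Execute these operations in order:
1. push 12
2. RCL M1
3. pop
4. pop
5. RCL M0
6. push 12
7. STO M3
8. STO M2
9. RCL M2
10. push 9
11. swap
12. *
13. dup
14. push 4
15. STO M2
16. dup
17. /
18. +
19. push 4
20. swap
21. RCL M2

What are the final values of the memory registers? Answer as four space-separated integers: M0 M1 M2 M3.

Answer: 0 0 4 12

Derivation:
After op 1 (push 12): stack=[12] mem=[0,0,0,0]
After op 2 (RCL M1): stack=[12,0] mem=[0,0,0,0]
After op 3 (pop): stack=[12] mem=[0,0,0,0]
After op 4 (pop): stack=[empty] mem=[0,0,0,0]
After op 5 (RCL M0): stack=[0] mem=[0,0,0,0]
After op 6 (push 12): stack=[0,12] mem=[0,0,0,0]
After op 7 (STO M3): stack=[0] mem=[0,0,0,12]
After op 8 (STO M2): stack=[empty] mem=[0,0,0,12]
After op 9 (RCL M2): stack=[0] mem=[0,0,0,12]
After op 10 (push 9): stack=[0,9] mem=[0,0,0,12]
After op 11 (swap): stack=[9,0] mem=[0,0,0,12]
After op 12 (*): stack=[0] mem=[0,0,0,12]
After op 13 (dup): stack=[0,0] mem=[0,0,0,12]
After op 14 (push 4): stack=[0,0,4] mem=[0,0,0,12]
After op 15 (STO M2): stack=[0,0] mem=[0,0,4,12]
After op 16 (dup): stack=[0,0,0] mem=[0,0,4,12]
After op 17 (/): stack=[0,0] mem=[0,0,4,12]
After op 18 (+): stack=[0] mem=[0,0,4,12]
After op 19 (push 4): stack=[0,4] mem=[0,0,4,12]
After op 20 (swap): stack=[4,0] mem=[0,0,4,12]
After op 21 (RCL M2): stack=[4,0,4] mem=[0,0,4,12]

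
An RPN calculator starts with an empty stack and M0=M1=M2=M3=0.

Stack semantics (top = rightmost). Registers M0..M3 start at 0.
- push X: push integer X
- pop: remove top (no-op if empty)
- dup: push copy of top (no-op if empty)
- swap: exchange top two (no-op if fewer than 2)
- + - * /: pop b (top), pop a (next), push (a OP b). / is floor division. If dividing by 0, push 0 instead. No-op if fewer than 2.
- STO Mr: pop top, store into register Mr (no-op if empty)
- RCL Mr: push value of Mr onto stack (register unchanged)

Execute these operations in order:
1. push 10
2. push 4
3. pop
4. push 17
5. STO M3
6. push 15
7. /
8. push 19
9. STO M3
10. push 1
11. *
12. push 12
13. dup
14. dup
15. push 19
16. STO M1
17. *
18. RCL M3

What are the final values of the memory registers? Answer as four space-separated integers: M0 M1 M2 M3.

After op 1 (push 10): stack=[10] mem=[0,0,0,0]
After op 2 (push 4): stack=[10,4] mem=[0,0,0,0]
After op 3 (pop): stack=[10] mem=[0,0,0,0]
After op 4 (push 17): stack=[10,17] mem=[0,0,0,0]
After op 5 (STO M3): stack=[10] mem=[0,0,0,17]
After op 6 (push 15): stack=[10,15] mem=[0,0,0,17]
After op 7 (/): stack=[0] mem=[0,0,0,17]
After op 8 (push 19): stack=[0,19] mem=[0,0,0,17]
After op 9 (STO M3): stack=[0] mem=[0,0,0,19]
After op 10 (push 1): stack=[0,1] mem=[0,0,0,19]
After op 11 (*): stack=[0] mem=[0,0,0,19]
After op 12 (push 12): stack=[0,12] mem=[0,0,0,19]
After op 13 (dup): stack=[0,12,12] mem=[0,0,0,19]
After op 14 (dup): stack=[0,12,12,12] mem=[0,0,0,19]
After op 15 (push 19): stack=[0,12,12,12,19] mem=[0,0,0,19]
After op 16 (STO M1): stack=[0,12,12,12] mem=[0,19,0,19]
After op 17 (*): stack=[0,12,144] mem=[0,19,0,19]
After op 18 (RCL M3): stack=[0,12,144,19] mem=[0,19,0,19]

Answer: 0 19 0 19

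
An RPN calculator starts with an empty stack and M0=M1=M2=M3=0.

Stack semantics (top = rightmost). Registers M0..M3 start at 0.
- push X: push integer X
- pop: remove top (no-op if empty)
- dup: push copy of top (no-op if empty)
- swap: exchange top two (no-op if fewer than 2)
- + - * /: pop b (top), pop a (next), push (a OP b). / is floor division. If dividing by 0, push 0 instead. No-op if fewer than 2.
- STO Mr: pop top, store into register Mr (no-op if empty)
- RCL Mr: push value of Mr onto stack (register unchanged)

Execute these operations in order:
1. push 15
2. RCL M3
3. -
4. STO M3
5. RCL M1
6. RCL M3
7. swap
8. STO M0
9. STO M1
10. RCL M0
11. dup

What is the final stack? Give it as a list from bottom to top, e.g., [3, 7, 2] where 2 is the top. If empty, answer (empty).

After op 1 (push 15): stack=[15] mem=[0,0,0,0]
After op 2 (RCL M3): stack=[15,0] mem=[0,0,0,0]
After op 3 (-): stack=[15] mem=[0,0,0,0]
After op 4 (STO M3): stack=[empty] mem=[0,0,0,15]
After op 5 (RCL M1): stack=[0] mem=[0,0,0,15]
After op 6 (RCL M3): stack=[0,15] mem=[0,0,0,15]
After op 7 (swap): stack=[15,0] mem=[0,0,0,15]
After op 8 (STO M0): stack=[15] mem=[0,0,0,15]
After op 9 (STO M1): stack=[empty] mem=[0,15,0,15]
After op 10 (RCL M0): stack=[0] mem=[0,15,0,15]
After op 11 (dup): stack=[0,0] mem=[0,15,0,15]

Answer: [0, 0]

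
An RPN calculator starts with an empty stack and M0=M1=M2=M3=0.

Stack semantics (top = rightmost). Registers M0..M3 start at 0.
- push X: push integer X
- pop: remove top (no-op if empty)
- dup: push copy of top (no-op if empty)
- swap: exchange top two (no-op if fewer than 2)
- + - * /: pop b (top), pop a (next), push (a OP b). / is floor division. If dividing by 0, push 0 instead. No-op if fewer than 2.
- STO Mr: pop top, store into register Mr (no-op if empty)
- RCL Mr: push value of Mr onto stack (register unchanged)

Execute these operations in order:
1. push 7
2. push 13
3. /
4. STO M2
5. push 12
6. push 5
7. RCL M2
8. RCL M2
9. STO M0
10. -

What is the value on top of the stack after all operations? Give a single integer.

After op 1 (push 7): stack=[7] mem=[0,0,0,0]
After op 2 (push 13): stack=[7,13] mem=[0,0,0,0]
After op 3 (/): stack=[0] mem=[0,0,0,0]
After op 4 (STO M2): stack=[empty] mem=[0,0,0,0]
After op 5 (push 12): stack=[12] mem=[0,0,0,0]
After op 6 (push 5): stack=[12,5] mem=[0,0,0,0]
After op 7 (RCL M2): stack=[12,5,0] mem=[0,0,0,0]
After op 8 (RCL M2): stack=[12,5,0,0] mem=[0,0,0,0]
After op 9 (STO M0): stack=[12,5,0] mem=[0,0,0,0]
After op 10 (-): stack=[12,5] mem=[0,0,0,0]

Answer: 5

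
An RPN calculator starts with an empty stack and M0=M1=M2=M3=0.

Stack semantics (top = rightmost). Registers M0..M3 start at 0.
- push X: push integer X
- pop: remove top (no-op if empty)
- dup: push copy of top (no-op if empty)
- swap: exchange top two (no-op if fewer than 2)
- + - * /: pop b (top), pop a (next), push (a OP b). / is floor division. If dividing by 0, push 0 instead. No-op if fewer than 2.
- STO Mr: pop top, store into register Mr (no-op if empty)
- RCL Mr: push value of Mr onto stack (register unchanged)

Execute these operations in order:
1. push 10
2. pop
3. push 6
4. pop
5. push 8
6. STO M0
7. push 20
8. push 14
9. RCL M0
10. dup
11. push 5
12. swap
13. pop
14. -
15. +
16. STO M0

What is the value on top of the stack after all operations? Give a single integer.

After op 1 (push 10): stack=[10] mem=[0,0,0,0]
After op 2 (pop): stack=[empty] mem=[0,0,0,0]
After op 3 (push 6): stack=[6] mem=[0,0,0,0]
After op 4 (pop): stack=[empty] mem=[0,0,0,0]
After op 5 (push 8): stack=[8] mem=[0,0,0,0]
After op 6 (STO M0): stack=[empty] mem=[8,0,0,0]
After op 7 (push 20): stack=[20] mem=[8,0,0,0]
After op 8 (push 14): stack=[20,14] mem=[8,0,0,0]
After op 9 (RCL M0): stack=[20,14,8] mem=[8,0,0,0]
After op 10 (dup): stack=[20,14,8,8] mem=[8,0,0,0]
After op 11 (push 5): stack=[20,14,8,8,5] mem=[8,0,0,0]
After op 12 (swap): stack=[20,14,8,5,8] mem=[8,0,0,0]
After op 13 (pop): stack=[20,14,8,5] mem=[8,0,0,0]
After op 14 (-): stack=[20,14,3] mem=[8,0,0,0]
After op 15 (+): stack=[20,17] mem=[8,0,0,0]
After op 16 (STO M0): stack=[20] mem=[17,0,0,0]

Answer: 20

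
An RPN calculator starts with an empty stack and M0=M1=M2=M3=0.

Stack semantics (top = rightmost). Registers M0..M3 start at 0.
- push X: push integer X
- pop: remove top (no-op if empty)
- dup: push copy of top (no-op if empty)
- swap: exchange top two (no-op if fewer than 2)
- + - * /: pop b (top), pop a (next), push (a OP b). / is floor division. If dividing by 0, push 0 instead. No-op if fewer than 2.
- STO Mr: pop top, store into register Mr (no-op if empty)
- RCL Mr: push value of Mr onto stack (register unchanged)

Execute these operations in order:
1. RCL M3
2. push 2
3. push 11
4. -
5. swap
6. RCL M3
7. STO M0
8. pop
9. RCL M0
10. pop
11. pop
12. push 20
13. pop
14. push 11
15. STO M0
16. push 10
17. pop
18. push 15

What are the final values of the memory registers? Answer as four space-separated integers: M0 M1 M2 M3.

After op 1 (RCL M3): stack=[0] mem=[0,0,0,0]
After op 2 (push 2): stack=[0,2] mem=[0,0,0,0]
After op 3 (push 11): stack=[0,2,11] mem=[0,0,0,0]
After op 4 (-): stack=[0,-9] mem=[0,0,0,0]
After op 5 (swap): stack=[-9,0] mem=[0,0,0,0]
After op 6 (RCL M3): stack=[-9,0,0] mem=[0,0,0,0]
After op 7 (STO M0): stack=[-9,0] mem=[0,0,0,0]
After op 8 (pop): stack=[-9] mem=[0,0,0,0]
After op 9 (RCL M0): stack=[-9,0] mem=[0,0,0,0]
After op 10 (pop): stack=[-9] mem=[0,0,0,0]
After op 11 (pop): stack=[empty] mem=[0,0,0,0]
After op 12 (push 20): stack=[20] mem=[0,0,0,0]
After op 13 (pop): stack=[empty] mem=[0,0,0,0]
After op 14 (push 11): stack=[11] mem=[0,0,0,0]
After op 15 (STO M0): stack=[empty] mem=[11,0,0,0]
After op 16 (push 10): stack=[10] mem=[11,0,0,0]
After op 17 (pop): stack=[empty] mem=[11,0,0,0]
After op 18 (push 15): stack=[15] mem=[11,0,0,0]

Answer: 11 0 0 0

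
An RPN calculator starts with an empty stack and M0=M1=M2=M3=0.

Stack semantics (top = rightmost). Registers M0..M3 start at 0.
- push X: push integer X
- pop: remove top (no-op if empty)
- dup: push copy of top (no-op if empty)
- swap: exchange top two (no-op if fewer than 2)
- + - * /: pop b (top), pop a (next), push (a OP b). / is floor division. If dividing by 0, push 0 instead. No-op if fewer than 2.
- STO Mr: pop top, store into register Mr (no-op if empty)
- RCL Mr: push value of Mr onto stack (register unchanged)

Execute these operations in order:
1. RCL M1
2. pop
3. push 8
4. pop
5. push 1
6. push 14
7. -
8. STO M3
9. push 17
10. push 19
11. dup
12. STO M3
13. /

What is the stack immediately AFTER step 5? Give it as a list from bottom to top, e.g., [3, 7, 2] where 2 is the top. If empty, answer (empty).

After op 1 (RCL M1): stack=[0] mem=[0,0,0,0]
After op 2 (pop): stack=[empty] mem=[0,0,0,0]
After op 3 (push 8): stack=[8] mem=[0,0,0,0]
After op 4 (pop): stack=[empty] mem=[0,0,0,0]
After op 5 (push 1): stack=[1] mem=[0,0,0,0]

[1]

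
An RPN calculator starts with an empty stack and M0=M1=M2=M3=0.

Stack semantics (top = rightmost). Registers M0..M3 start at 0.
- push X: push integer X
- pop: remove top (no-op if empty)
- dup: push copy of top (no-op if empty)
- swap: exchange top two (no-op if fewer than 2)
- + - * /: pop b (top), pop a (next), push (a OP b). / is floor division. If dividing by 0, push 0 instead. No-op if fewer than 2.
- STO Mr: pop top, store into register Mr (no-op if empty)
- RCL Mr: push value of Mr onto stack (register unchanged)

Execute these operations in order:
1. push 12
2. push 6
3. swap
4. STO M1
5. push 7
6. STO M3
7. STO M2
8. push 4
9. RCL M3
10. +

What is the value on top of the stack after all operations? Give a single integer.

After op 1 (push 12): stack=[12] mem=[0,0,0,0]
After op 2 (push 6): stack=[12,6] mem=[0,0,0,0]
After op 3 (swap): stack=[6,12] mem=[0,0,0,0]
After op 4 (STO M1): stack=[6] mem=[0,12,0,0]
After op 5 (push 7): stack=[6,7] mem=[0,12,0,0]
After op 6 (STO M3): stack=[6] mem=[0,12,0,7]
After op 7 (STO M2): stack=[empty] mem=[0,12,6,7]
After op 8 (push 4): stack=[4] mem=[0,12,6,7]
After op 9 (RCL M3): stack=[4,7] mem=[0,12,6,7]
After op 10 (+): stack=[11] mem=[0,12,6,7]

Answer: 11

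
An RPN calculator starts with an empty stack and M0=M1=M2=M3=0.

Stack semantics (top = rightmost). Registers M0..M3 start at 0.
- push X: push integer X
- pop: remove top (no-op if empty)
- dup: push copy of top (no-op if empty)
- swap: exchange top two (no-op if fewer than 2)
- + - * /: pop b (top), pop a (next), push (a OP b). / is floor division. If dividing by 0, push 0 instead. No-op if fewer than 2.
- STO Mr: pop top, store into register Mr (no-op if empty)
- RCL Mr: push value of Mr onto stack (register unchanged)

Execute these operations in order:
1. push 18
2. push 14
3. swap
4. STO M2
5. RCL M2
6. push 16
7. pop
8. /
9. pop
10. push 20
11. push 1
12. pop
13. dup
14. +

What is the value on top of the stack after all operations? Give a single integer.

After op 1 (push 18): stack=[18] mem=[0,0,0,0]
After op 2 (push 14): stack=[18,14] mem=[0,0,0,0]
After op 3 (swap): stack=[14,18] mem=[0,0,0,0]
After op 4 (STO M2): stack=[14] mem=[0,0,18,0]
After op 5 (RCL M2): stack=[14,18] mem=[0,0,18,0]
After op 6 (push 16): stack=[14,18,16] mem=[0,0,18,0]
After op 7 (pop): stack=[14,18] mem=[0,0,18,0]
After op 8 (/): stack=[0] mem=[0,0,18,0]
After op 9 (pop): stack=[empty] mem=[0,0,18,0]
After op 10 (push 20): stack=[20] mem=[0,0,18,0]
After op 11 (push 1): stack=[20,1] mem=[0,0,18,0]
After op 12 (pop): stack=[20] mem=[0,0,18,0]
After op 13 (dup): stack=[20,20] mem=[0,0,18,0]
After op 14 (+): stack=[40] mem=[0,0,18,0]

Answer: 40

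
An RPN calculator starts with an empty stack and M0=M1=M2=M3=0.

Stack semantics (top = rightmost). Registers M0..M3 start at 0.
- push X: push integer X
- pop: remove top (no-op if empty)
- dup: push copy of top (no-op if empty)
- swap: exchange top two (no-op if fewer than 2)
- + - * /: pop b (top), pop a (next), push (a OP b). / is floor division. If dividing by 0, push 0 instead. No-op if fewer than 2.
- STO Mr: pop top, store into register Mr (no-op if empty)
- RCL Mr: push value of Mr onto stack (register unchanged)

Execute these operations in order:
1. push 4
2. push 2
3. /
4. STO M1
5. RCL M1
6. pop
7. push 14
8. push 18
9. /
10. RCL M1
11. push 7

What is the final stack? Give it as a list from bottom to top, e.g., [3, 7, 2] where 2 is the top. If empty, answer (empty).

Answer: [0, 2, 7]

Derivation:
After op 1 (push 4): stack=[4] mem=[0,0,0,0]
After op 2 (push 2): stack=[4,2] mem=[0,0,0,0]
After op 3 (/): stack=[2] mem=[0,0,0,0]
After op 4 (STO M1): stack=[empty] mem=[0,2,0,0]
After op 5 (RCL M1): stack=[2] mem=[0,2,0,0]
After op 6 (pop): stack=[empty] mem=[0,2,0,0]
After op 7 (push 14): stack=[14] mem=[0,2,0,0]
After op 8 (push 18): stack=[14,18] mem=[0,2,0,0]
After op 9 (/): stack=[0] mem=[0,2,0,0]
After op 10 (RCL M1): stack=[0,2] mem=[0,2,0,0]
After op 11 (push 7): stack=[0,2,7] mem=[0,2,0,0]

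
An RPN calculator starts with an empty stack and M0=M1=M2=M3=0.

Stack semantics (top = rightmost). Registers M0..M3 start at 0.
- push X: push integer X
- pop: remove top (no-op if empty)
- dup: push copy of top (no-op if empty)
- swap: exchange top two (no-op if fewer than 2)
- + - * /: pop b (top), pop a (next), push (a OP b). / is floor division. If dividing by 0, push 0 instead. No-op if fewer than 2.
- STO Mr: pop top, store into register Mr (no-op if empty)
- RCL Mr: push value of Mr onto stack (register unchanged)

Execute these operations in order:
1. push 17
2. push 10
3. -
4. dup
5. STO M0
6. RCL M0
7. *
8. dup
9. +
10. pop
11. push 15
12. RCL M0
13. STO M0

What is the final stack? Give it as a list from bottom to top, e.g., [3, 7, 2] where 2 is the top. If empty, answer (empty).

After op 1 (push 17): stack=[17] mem=[0,0,0,0]
After op 2 (push 10): stack=[17,10] mem=[0,0,0,0]
After op 3 (-): stack=[7] mem=[0,0,0,0]
After op 4 (dup): stack=[7,7] mem=[0,0,0,0]
After op 5 (STO M0): stack=[7] mem=[7,0,0,0]
After op 6 (RCL M0): stack=[7,7] mem=[7,0,0,0]
After op 7 (*): stack=[49] mem=[7,0,0,0]
After op 8 (dup): stack=[49,49] mem=[7,0,0,0]
After op 9 (+): stack=[98] mem=[7,0,0,0]
After op 10 (pop): stack=[empty] mem=[7,0,0,0]
After op 11 (push 15): stack=[15] mem=[7,0,0,0]
After op 12 (RCL M0): stack=[15,7] mem=[7,0,0,0]
After op 13 (STO M0): stack=[15] mem=[7,0,0,0]

Answer: [15]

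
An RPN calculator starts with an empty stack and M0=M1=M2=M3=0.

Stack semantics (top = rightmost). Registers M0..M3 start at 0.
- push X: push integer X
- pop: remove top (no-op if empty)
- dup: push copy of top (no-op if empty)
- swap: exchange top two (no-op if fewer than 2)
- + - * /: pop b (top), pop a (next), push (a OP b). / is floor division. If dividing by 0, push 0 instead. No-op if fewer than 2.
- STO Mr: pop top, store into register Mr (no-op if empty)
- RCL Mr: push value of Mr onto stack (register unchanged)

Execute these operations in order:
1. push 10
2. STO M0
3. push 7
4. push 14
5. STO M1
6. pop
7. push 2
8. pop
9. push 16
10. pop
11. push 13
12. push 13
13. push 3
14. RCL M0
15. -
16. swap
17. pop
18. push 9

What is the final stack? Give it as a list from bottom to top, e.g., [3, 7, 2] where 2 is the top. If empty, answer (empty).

After op 1 (push 10): stack=[10] mem=[0,0,0,0]
After op 2 (STO M0): stack=[empty] mem=[10,0,0,0]
After op 3 (push 7): stack=[7] mem=[10,0,0,0]
After op 4 (push 14): stack=[7,14] mem=[10,0,0,0]
After op 5 (STO M1): stack=[7] mem=[10,14,0,0]
After op 6 (pop): stack=[empty] mem=[10,14,0,0]
After op 7 (push 2): stack=[2] mem=[10,14,0,0]
After op 8 (pop): stack=[empty] mem=[10,14,0,0]
After op 9 (push 16): stack=[16] mem=[10,14,0,0]
After op 10 (pop): stack=[empty] mem=[10,14,0,0]
After op 11 (push 13): stack=[13] mem=[10,14,0,0]
After op 12 (push 13): stack=[13,13] mem=[10,14,0,0]
After op 13 (push 3): stack=[13,13,3] mem=[10,14,0,0]
After op 14 (RCL M0): stack=[13,13,3,10] mem=[10,14,0,0]
After op 15 (-): stack=[13,13,-7] mem=[10,14,0,0]
After op 16 (swap): stack=[13,-7,13] mem=[10,14,0,0]
After op 17 (pop): stack=[13,-7] mem=[10,14,0,0]
After op 18 (push 9): stack=[13,-7,9] mem=[10,14,0,0]

Answer: [13, -7, 9]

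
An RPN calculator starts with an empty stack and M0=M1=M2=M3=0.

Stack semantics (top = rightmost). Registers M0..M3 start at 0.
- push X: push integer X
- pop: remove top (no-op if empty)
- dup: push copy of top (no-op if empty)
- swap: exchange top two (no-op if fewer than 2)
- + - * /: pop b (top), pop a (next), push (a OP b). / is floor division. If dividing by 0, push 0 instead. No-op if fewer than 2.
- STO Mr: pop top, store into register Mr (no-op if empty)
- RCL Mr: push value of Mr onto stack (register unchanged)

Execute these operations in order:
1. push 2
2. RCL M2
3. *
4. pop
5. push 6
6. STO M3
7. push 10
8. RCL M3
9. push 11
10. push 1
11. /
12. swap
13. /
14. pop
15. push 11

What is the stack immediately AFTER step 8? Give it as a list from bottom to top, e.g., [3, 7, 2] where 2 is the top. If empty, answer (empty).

After op 1 (push 2): stack=[2] mem=[0,0,0,0]
After op 2 (RCL M2): stack=[2,0] mem=[0,0,0,0]
After op 3 (*): stack=[0] mem=[0,0,0,0]
After op 4 (pop): stack=[empty] mem=[0,0,0,0]
After op 5 (push 6): stack=[6] mem=[0,0,0,0]
After op 6 (STO M3): stack=[empty] mem=[0,0,0,6]
After op 7 (push 10): stack=[10] mem=[0,0,0,6]
After op 8 (RCL M3): stack=[10,6] mem=[0,0,0,6]

[10, 6]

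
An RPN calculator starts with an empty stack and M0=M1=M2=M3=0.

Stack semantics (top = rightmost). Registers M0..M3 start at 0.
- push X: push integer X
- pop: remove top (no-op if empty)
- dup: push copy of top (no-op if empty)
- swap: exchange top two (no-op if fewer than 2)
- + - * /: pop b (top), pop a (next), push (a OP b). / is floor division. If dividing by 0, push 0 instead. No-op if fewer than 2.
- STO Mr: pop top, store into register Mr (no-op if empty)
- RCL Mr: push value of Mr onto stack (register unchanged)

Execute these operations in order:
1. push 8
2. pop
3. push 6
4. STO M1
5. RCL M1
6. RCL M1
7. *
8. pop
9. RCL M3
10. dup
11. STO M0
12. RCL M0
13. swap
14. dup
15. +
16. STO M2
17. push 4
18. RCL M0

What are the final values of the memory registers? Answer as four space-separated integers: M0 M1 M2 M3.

Answer: 0 6 0 0

Derivation:
After op 1 (push 8): stack=[8] mem=[0,0,0,0]
After op 2 (pop): stack=[empty] mem=[0,0,0,0]
After op 3 (push 6): stack=[6] mem=[0,0,0,0]
After op 4 (STO M1): stack=[empty] mem=[0,6,0,0]
After op 5 (RCL M1): stack=[6] mem=[0,6,0,0]
After op 6 (RCL M1): stack=[6,6] mem=[0,6,0,0]
After op 7 (*): stack=[36] mem=[0,6,0,0]
After op 8 (pop): stack=[empty] mem=[0,6,0,0]
After op 9 (RCL M3): stack=[0] mem=[0,6,0,0]
After op 10 (dup): stack=[0,0] mem=[0,6,0,0]
After op 11 (STO M0): stack=[0] mem=[0,6,0,0]
After op 12 (RCL M0): stack=[0,0] mem=[0,6,0,0]
After op 13 (swap): stack=[0,0] mem=[0,6,0,0]
After op 14 (dup): stack=[0,0,0] mem=[0,6,0,0]
After op 15 (+): stack=[0,0] mem=[0,6,0,0]
After op 16 (STO M2): stack=[0] mem=[0,6,0,0]
After op 17 (push 4): stack=[0,4] mem=[0,6,0,0]
After op 18 (RCL M0): stack=[0,4,0] mem=[0,6,0,0]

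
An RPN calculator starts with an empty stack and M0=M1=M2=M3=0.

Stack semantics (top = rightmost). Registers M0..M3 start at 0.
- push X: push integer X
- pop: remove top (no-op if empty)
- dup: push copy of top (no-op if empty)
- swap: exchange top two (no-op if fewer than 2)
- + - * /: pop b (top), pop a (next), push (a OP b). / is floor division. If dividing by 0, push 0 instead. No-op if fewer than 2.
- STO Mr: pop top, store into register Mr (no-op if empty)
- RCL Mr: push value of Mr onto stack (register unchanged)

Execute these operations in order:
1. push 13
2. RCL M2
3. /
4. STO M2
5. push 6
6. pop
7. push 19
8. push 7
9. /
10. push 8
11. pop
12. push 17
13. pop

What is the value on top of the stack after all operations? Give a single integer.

After op 1 (push 13): stack=[13] mem=[0,0,0,0]
After op 2 (RCL M2): stack=[13,0] mem=[0,0,0,0]
After op 3 (/): stack=[0] mem=[0,0,0,0]
After op 4 (STO M2): stack=[empty] mem=[0,0,0,0]
After op 5 (push 6): stack=[6] mem=[0,0,0,0]
After op 6 (pop): stack=[empty] mem=[0,0,0,0]
After op 7 (push 19): stack=[19] mem=[0,0,0,0]
After op 8 (push 7): stack=[19,7] mem=[0,0,0,0]
After op 9 (/): stack=[2] mem=[0,0,0,0]
After op 10 (push 8): stack=[2,8] mem=[0,0,0,0]
After op 11 (pop): stack=[2] mem=[0,0,0,0]
After op 12 (push 17): stack=[2,17] mem=[0,0,0,0]
After op 13 (pop): stack=[2] mem=[0,0,0,0]

Answer: 2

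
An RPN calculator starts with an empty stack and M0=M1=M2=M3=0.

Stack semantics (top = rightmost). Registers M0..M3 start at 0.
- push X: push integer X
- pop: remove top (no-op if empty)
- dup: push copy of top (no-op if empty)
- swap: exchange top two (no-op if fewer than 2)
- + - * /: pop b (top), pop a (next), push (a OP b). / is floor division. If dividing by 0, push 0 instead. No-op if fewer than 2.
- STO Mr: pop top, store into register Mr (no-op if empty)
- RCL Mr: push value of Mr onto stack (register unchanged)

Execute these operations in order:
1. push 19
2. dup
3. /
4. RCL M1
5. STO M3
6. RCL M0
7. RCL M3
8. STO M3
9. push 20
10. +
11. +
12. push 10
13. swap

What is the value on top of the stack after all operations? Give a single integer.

Answer: 21

Derivation:
After op 1 (push 19): stack=[19] mem=[0,0,0,0]
After op 2 (dup): stack=[19,19] mem=[0,0,0,0]
After op 3 (/): stack=[1] mem=[0,0,0,0]
After op 4 (RCL M1): stack=[1,0] mem=[0,0,0,0]
After op 5 (STO M3): stack=[1] mem=[0,0,0,0]
After op 6 (RCL M0): stack=[1,0] mem=[0,0,0,0]
After op 7 (RCL M3): stack=[1,0,0] mem=[0,0,0,0]
After op 8 (STO M3): stack=[1,0] mem=[0,0,0,0]
After op 9 (push 20): stack=[1,0,20] mem=[0,0,0,0]
After op 10 (+): stack=[1,20] mem=[0,0,0,0]
After op 11 (+): stack=[21] mem=[0,0,0,0]
After op 12 (push 10): stack=[21,10] mem=[0,0,0,0]
After op 13 (swap): stack=[10,21] mem=[0,0,0,0]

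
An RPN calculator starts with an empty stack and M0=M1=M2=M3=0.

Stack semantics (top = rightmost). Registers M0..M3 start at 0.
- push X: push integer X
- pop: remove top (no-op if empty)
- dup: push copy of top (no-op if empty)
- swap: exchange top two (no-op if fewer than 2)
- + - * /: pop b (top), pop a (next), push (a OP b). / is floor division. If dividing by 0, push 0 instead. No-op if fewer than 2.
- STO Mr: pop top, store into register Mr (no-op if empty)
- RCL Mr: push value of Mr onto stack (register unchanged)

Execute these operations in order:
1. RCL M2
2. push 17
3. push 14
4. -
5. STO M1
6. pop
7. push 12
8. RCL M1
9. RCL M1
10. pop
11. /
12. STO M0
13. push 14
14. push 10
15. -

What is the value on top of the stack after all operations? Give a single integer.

After op 1 (RCL M2): stack=[0] mem=[0,0,0,0]
After op 2 (push 17): stack=[0,17] mem=[0,0,0,0]
After op 3 (push 14): stack=[0,17,14] mem=[0,0,0,0]
After op 4 (-): stack=[0,3] mem=[0,0,0,0]
After op 5 (STO M1): stack=[0] mem=[0,3,0,0]
After op 6 (pop): stack=[empty] mem=[0,3,0,0]
After op 7 (push 12): stack=[12] mem=[0,3,0,0]
After op 8 (RCL M1): stack=[12,3] mem=[0,3,0,0]
After op 9 (RCL M1): stack=[12,3,3] mem=[0,3,0,0]
After op 10 (pop): stack=[12,3] mem=[0,3,0,0]
After op 11 (/): stack=[4] mem=[0,3,0,0]
After op 12 (STO M0): stack=[empty] mem=[4,3,0,0]
After op 13 (push 14): stack=[14] mem=[4,3,0,0]
After op 14 (push 10): stack=[14,10] mem=[4,3,0,0]
After op 15 (-): stack=[4] mem=[4,3,0,0]

Answer: 4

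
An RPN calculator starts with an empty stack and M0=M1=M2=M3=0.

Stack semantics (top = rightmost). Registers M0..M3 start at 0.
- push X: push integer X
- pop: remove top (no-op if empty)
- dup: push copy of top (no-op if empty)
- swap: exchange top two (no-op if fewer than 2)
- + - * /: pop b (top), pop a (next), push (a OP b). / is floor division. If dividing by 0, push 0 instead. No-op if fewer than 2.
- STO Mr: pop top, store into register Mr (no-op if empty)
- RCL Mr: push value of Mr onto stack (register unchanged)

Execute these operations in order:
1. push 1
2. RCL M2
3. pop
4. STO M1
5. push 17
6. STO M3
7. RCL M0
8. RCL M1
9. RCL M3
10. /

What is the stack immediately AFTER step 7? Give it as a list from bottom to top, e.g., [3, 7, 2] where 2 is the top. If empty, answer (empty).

After op 1 (push 1): stack=[1] mem=[0,0,0,0]
After op 2 (RCL M2): stack=[1,0] mem=[0,0,0,0]
After op 3 (pop): stack=[1] mem=[0,0,0,0]
After op 4 (STO M1): stack=[empty] mem=[0,1,0,0]
After op 5 (push 17): stack=[17] mem=[0,1,0,0]
After op 6 (STO M3): stack=[empty] mem=[0,1,0,17]
After op 7 (RCL M0): stack=[0] mem=[0,1,0,17]

[0]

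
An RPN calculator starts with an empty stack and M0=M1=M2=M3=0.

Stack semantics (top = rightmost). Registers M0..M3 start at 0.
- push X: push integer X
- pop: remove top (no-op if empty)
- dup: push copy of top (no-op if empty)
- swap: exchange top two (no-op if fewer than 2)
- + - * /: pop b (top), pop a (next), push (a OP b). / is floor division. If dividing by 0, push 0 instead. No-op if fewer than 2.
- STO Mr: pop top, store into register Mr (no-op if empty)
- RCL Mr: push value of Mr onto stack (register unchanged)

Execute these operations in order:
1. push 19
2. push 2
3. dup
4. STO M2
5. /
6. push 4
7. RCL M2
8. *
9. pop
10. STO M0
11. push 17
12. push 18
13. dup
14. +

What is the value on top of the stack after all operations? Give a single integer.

After op 1 (push 19): stack=[19] mem=[0,0,0,0]
After op 2 (push 2): stack=[19,2] mem=[0,0,0,0]
After op 3 (dup): stack=[19,2,2] mem=[0,0,0,0]
After op 4 (STO M2): stack=[19,2] mem=[0,0,2,0]
After op 5 (/): stack=[9] mem=[0,0,2,0]
After op 6 (push 4): stack=[9,4] mem=[0,0,2,0]
After op 7 (RCL M2): stack=[9,4,2] mem=[0,0,2,0]
After op 8 (*): stack=[9,8] mem=[0,0,2,0]
After op 9 (pop): stack=[9] mem=[0,0,2,0]
After op 10 (STO M0): stack=[empty] mem=[9,0,2,0]
After op 11 (push 17): stack=[17] mem=[9,0,2,0]
After op 12 (push 18): stack=[17,18] mem=[9,0,2,0]
After op 13 (dup): stack=[17,18,18] mem=[9,0,2,0]
After op 14 (+): stack=[17,36] mem=[9,0,2,0]

Answer: 36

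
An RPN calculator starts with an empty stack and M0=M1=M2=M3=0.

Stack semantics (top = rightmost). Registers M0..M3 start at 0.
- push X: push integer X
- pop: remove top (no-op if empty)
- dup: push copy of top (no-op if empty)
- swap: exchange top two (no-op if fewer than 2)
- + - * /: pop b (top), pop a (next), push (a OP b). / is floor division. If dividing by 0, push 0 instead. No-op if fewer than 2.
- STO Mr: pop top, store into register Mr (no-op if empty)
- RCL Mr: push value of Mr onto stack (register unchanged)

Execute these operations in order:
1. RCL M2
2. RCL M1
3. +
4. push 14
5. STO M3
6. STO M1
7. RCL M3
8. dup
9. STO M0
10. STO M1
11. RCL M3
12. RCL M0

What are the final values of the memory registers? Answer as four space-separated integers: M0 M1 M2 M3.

Answer: 14 14 0 14

Derivation:
After op 1 (RCL M2): stack=[0] mem=[0,0,0,0]
After op 2 (RCL M1): stack=[0,0] mem=[0,0,0,0]
After op 3 (+): stack=[0] mem=[0,0,0,0]
After op 4 (push 14): stack=[0,14] mem=[0,0,0,0]
After op 5 (STO M3): stack=[0] mem=[0,0,0,14]
After op 6 (STO M1): stack=[empty] mem=[0,0,0,14]
After op 7 (RCL M3): stack=[14] mem=[0,0,0,14]
After op 8 (dup): stack=[14,14] mem=[0,0,0,14]
After op 9 (STO M0): stack=[14] mem=[14,0,0,14]
After op 10 (STO M1): stack=[empty] mem=[14,14,0,14]
After op 11 (RCL M3): stack=[14] mem=[14,14,0,14]
After op 12 (RCL M0): stack=[14,14] mem=[14,14,0,14]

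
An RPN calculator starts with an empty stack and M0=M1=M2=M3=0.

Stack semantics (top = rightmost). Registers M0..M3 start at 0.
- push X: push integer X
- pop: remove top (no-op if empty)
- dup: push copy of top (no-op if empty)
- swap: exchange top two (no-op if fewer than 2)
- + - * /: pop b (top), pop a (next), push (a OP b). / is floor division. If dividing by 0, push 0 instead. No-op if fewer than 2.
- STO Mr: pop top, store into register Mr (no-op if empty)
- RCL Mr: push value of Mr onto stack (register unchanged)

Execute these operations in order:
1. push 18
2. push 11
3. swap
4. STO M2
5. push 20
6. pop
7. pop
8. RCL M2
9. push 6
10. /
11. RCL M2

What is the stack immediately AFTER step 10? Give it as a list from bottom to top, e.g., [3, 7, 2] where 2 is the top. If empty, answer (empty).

After op 1 (push 18): stack=[18] mem=[0,0,0,0]
After op 2 (push 11): stack=[18,11] mem=[0,0,0,0]
After op 3 (swap): stack=[11,18] mem=[0,0,0,0]
After op 4 (STO M2): stack=[11] mem=[0,0,18,0]
After op 5 (push 20): stack=[11,20] mem=[0,0,18,0]
After op 6 (pop): stack=[11] mem=[0,0,18,0]
After op 7 (pop): stack=[empty] mem=[0,0,18,0]
After op 8 (RCL M2): stack=[18] mem=[0,0,18,0]
After op 9 (push 6): stack=[18,6] mem=[0,0,18,0]
After op 10 (/): stack=[3] mem=[0,0,18,0]

[3]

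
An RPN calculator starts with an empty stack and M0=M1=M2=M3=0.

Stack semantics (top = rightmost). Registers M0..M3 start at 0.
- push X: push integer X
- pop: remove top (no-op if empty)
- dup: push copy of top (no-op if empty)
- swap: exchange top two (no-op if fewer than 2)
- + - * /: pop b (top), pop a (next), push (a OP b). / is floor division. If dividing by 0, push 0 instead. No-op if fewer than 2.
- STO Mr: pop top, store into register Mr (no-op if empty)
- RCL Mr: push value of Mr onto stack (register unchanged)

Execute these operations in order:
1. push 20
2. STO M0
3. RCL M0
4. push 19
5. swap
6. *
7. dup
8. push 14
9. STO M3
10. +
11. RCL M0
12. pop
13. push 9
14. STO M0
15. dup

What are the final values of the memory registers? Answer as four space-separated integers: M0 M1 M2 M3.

Answer: 9 0 0 14

Derivation:
After op 1 (push 20): stack=[20] mem=[0,0,0,0]
After op 2 (STO M0): stack=[empty] mem=[20,0,0,0]
After op 3 (RCL M0): stack=[20] mem=[20,0,0,0]
After op 4 (push 19): stack=[20,19] mem=[20,0,0,0]
After op 5 (swap): stack=[19,20] mem=[20,0,0,0]
After op 6 (*): stack=[380] mem=[20,0,0,0]
After op 7 (dup): stack=[380,380] mem=[20,0,0,0]
After op 8 (push 14): stack=[380,380,14] mem=[20,0,0,0]
After op 9 (STO M3): stack=[380,380] mem=[20,0,0,14]
After op 10 (+): stack=[760] mem=[20,0,0,14]
After op 11 (RCL M0): stack=[760,20] mem=[20,0,0,14]
After op 12 (pop): stack=[760] mem=[20,0,0,14]
After op 13 (push 9): stack=[760,9] mem=[20,0,0,14]
After op 14 (STO M0): stack=[760] mem=[9,0,0,14]
After op 15 (dup): stack=[760,760] mem=[9,0,0,14]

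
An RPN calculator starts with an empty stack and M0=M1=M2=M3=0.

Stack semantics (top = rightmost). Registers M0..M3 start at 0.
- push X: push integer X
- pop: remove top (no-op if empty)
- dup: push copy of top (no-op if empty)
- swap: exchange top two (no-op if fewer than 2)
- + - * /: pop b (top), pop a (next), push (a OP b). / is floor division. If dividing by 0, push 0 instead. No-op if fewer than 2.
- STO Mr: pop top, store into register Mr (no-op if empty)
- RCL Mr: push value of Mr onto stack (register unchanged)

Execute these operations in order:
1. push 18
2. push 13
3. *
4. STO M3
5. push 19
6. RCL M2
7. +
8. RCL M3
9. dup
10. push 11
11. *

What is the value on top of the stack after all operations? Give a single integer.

After op 1 (push 18): stack=[18] mem=[0,0,0,0]
After op 2 (push 13): stack=[18,13] mem=[0,0,0,0]
After op 3 (*): stack=[234] mem=[0,0,0,0]
After op 4 (STO M3): stack=[empty] mem=[0,0,0,234]
After op 5 (push 19): stack=[19] mem=[0,0,0,234]
After op 6 (RCL M2): stack=[19,0] mem=[0,0,0,234]
After op 7 (+): stack=[19] mem=[0,0,0,234]
After op 8 (RCL M3): stack=[19,234] mem=[0,0,0,234]
After op 9 (dup): stack=[19,234,234] mem=[0,0,0,234]
After op 10 (push 11): stack=[19,234,234,11] mem=[0,0,0,234]
After op 11 (*): stack=[19,234,2574] mem=[0,0,0,234]

Answer: 2574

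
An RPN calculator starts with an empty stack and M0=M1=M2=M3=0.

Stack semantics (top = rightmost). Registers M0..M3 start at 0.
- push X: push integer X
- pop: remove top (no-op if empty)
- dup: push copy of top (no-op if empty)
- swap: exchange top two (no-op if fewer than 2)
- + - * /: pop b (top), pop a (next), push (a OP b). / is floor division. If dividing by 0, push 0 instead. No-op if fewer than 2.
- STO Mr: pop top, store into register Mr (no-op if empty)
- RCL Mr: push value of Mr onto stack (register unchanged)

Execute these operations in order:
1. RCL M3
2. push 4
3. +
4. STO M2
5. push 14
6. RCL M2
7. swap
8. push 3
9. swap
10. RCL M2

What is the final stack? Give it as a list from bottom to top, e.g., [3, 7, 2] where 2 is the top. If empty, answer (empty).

Answer: [4, 3, 14, 4]

Derivation:
After op 1 (RCL M3): stack=[0] mem=[0,0,0,0]
After op 2 (push 4): stack=[0,4] mem=[0,0,0,0]
After op 3 (+): stack=[4] mem=[0,0,0,0]
After op 4 (STO M2): stack=[empty] mem=[0,0,4,0]
After op 5 (push 14): stack=[14] mem=[0,0,4,0]
After op 6 (RCL M2): stack=[14,4] mem=[0,0,4,0]
After op 7 (swap): stack=[4,14] mem=[0,0,4,0]
After op 8 (push 3): stack=[4,14,3] mem=[0,0,4,0]
After op 9 (swap): stack=[4,3,14] mem=[0,0,4,0]
After op 10 (RCL M2): stack=[4,3,14,4] mem=[0,0,4,0]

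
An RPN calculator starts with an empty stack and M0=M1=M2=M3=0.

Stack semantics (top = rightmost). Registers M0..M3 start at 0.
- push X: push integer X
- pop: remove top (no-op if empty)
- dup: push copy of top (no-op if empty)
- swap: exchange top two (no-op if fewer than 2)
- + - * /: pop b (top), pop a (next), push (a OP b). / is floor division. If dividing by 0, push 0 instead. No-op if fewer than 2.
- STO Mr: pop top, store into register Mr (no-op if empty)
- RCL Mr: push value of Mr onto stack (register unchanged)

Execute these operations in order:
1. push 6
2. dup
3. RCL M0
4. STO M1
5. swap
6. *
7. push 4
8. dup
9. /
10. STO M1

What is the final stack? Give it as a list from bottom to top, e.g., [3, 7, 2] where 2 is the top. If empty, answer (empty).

Answer: [36]

Derivation:
After op 1 (push 6): stack=[6] mem=[0,0,0,0]
After op 2 (dup): stack=[6,6] mem=[0,0,0,0]
After op 3 (RCL M0): stack=[6,6,0] mem=[0,0,0,0]
After op 4 (STO M1): stack=[6,6] mem=[0,0,0,0]
After op 5 (swap): stack=[6,6] mem=[0,0,0,0]
After op 6 (*): stack=[36] mem=[0,0,0,0]
After op 7 (push 4): stack=[36,4] mem=[0,0,0,0]
After op 8 (dup): stack=[36,4,4] mem=[0,0,0,0]
After op 9 (/): stack=[36,1] mem=[0,0,0,0]
After op 10 (STO M1): stack=[36] mem=[0,1,0,0]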